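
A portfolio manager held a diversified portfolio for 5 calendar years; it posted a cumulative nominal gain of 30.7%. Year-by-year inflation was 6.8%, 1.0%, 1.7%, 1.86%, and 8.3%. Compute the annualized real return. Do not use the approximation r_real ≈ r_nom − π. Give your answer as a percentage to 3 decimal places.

1.551%

Cumulative inflation factor: 1.068 × 1.010 × 1.017 × 1.0186 × 1.083 ≈ 1.21017.
Nominal growth factor: 1.30700. Real growth factor = 1.30700 / 1.21017 ≈ 1.08002.
Annualized: 1.08002^(1/5) − 1 ≈ 0.01551.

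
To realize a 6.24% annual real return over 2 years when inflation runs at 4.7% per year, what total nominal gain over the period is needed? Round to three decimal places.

23.728%

Required annual nominal rate: (1+6.24%)(1+4.7%) − 1 = 11.23328%.
Cumulative over 2 years: (1 + 0.1123328)^2 − 1 ≈ 0.23728.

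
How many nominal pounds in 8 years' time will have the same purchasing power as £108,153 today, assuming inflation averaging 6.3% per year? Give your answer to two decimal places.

Cumulative price-level factor: (1+6.3%)^8 ≈ 1.6302946981.
Multiplying £108,153 by the price-level factor gives the future nominal sum.

£176,321.26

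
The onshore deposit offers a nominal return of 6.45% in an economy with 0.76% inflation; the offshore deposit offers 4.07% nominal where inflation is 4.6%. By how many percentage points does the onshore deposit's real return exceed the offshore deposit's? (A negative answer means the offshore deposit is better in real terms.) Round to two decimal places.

The onshore deposit real return: 1.0645/1.0076 − 1 = 5.647%.
The offshore deposit real return: 1.0407/1.046 − 1 = -0.507%.
Difference: 5.647 − (-0.507) = 6.154 pp.

6.15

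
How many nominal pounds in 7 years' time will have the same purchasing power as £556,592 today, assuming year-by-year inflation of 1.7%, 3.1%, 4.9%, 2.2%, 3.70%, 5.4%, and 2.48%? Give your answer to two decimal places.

£700,811.87

Cumulative price-level factor: 1.017 × 1.031 × 1.049 × 1.022 × 1.0370 × 1.054 × 1.0248 ≈ 1.2591123572.
The nominal amount required is £556,592 scaled up by that factor.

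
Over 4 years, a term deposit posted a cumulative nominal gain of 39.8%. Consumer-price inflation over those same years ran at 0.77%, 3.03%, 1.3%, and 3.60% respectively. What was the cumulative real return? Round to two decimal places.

Cumulative inflation factor: 1.0077 × 1.0303 × 1.013 × 1.0360 ≈ 1.08959.
Nominal growth factor: 1.39800. Real growth factor = 1.39800 / 1.08959 ≈ 1.28305.
Total real return ≈ 28.3048%.

28.30%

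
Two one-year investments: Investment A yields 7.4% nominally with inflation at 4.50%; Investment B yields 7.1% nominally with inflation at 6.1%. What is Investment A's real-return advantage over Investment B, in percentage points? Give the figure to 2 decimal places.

Investment A real return: 1.074/1.0450 − 1 = 2.775%.
Investment B real return: 1.071/1.061 − 1 = 0.943%.
Difference: 2.775 − 0.943 = 1.832 pp.

1.83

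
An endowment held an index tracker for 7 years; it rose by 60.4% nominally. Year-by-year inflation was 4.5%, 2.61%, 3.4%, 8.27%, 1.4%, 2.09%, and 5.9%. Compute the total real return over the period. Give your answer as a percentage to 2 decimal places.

21.89%

Cumulative inflation factor: 1.045 × 1.0261 × 1.034 × 1.0827 × 1.014 × 1.0209 × 1.059 ≈ 1.31599.
Nominal growth factor: 1.60400. Real growth factor = 1.60400 / 1.31599 ≈ 1.21886.
Total real return ≈ 21.8857%.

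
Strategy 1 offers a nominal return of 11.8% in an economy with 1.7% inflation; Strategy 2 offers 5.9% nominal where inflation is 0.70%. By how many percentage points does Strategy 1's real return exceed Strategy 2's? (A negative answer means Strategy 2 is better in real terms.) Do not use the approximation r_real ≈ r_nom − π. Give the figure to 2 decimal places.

Strategy 1 real return: 1.118/1.017 − 1 = 9.931%.
Strategy 2 real return: 1.059/1.0070 − 1 = 5.164%.
Difference: 9.931 − 5.164 = 4.767 pp.

4.77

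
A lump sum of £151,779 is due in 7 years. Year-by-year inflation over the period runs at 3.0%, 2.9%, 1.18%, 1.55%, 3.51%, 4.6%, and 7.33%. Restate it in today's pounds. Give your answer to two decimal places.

£119,935.95

Price-level factor over 7 years: 1.030 × 1.029 × 1.0118 × 1.0155 × 1.0351 × 1.046 × 1.0733 ≈ 1.2655005107.
Purchasing power today: £151,779 divided by that factor.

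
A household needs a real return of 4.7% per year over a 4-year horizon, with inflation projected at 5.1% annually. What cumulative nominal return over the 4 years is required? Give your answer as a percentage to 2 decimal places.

Required annual nominal rate: (1+4.7%)(1+5.1%) − 1 = 10.0397%.
Cumulative over 4 years: (1 + 0.100397)^4 − 1 ≈ 0.46621.

46.62%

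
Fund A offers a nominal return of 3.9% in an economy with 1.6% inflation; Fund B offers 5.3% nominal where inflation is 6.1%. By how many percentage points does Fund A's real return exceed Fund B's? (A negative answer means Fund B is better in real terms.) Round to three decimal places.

Fund A real return: 1.039/1.016 − 1 = 2.2638%.
Fund B real return: 1.053/1.061 − 1 = -0.7540%.
Difference: 2.2638 − (-0.7540) = 3.0178 pp.

3.018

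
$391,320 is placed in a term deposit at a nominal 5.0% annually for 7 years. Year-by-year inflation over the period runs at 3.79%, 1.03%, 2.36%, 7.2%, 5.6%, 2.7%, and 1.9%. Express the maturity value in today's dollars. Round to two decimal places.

$433,029.68

Nominal value at maturity: $391,320 × (1 + 5.0%)^7 ≈ $550,626.54.
Price-level factor over 7 years: 1.0379 × 1.0103 × 1.0236 × 1.072 × 1.056 × 1.027 × 1.019 ≈ 1.2715676583.
Dividing the nominal maturity value by the price-level factor gives the value in today's money.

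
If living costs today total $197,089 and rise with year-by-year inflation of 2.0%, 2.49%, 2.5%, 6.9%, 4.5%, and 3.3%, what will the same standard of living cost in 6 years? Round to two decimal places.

Cumulative price-level factor: 1.020 × 1.0249 × 1.025 × 1.069 × 1.045 × 1.033 ≈ 1.2365163050.
Multiplying $197,089 by the price-level factor gives the future nominal sum.

$243,703.76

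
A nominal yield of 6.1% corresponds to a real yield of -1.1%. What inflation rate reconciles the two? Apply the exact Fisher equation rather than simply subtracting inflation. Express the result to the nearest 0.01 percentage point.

From (1+r_nom) = (1+r_real)(1+π), we get 1+π = (1 + 6.1%)/(1 − 1.1%) = 1.061/0.989 ≈ 1.07280.
So π ≈ 7.2801%.

7.28%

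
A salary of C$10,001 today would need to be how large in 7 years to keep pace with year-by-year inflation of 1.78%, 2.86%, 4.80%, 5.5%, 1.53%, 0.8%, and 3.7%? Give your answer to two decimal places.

Cumulative price-level factor: 1.0178 × 1.0286 × 1.0480 × 1.055 × 1.0153 × 1.008 × 1.037 ≈ 1.2284468852.
The nominal amount required is C$10,001 scaled up by that factor.

C$12,285.70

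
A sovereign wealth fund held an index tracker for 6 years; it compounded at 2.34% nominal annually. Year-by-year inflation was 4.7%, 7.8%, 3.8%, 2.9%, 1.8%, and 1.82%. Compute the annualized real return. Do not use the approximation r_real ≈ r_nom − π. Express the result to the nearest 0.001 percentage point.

-1.390%

Cumulative inflation factor: 1.047 × 1.078 × 1.038 × 1.029 × 1.018 × 1.0182 ≈ 1.24957.
Nominal growth factor: 1.14887. Real growth factor = 1.14887 / 1.24957 ≈ 0.91942.
Annualized: 0.91942^(1/6) − 1 ≈ -0.01390.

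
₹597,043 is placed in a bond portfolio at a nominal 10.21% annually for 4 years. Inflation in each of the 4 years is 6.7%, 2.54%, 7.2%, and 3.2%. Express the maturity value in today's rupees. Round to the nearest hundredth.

Nominal value at maturity: ₹597,043 × (1 + 10.21%)^4 ≈ ₹880,824.98.
Price-level factor over 4 years: 1.067 × 1.0254 × 1.072 × 1.032 ≈ 1.2104091977.
Dividing the nominal maturity value by the price-level factor gives the value in today's money.

₹727,708.43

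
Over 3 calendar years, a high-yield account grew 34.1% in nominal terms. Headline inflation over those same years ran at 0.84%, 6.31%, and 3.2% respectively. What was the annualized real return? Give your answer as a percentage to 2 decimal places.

Cumulative inflation factor: 1.0084 × 1.0631 × 1.032 ≈ 1.10634.
Nominal growth factor: 1.34100. Real growth factor = 1.34100 / 1.10634 ≈ 1.21211.
Annualized: 1.21211^(1/3) − 1 ≈ 0.06622.

6.62%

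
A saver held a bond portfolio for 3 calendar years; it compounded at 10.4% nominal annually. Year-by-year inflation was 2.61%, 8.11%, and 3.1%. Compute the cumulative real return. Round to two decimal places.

17.65%

Cumulative inflation factor: 1.0261 × 1.0811 × 1.031 ≈ 1.14371.
Nominal growth factor: 1.34557. Real growth factor = 1.34557 / 1.14371 ≈ 1.17650.
Total real return ≈ 17.6503%.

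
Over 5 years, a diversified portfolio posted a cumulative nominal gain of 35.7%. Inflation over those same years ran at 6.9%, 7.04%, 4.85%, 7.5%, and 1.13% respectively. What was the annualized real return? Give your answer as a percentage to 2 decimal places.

Cumulative inflation factor: 1.069 × 1.0704 × 1.0485 × 1.075 × 1.0113 ≈ 1.30431.
Nominal growth factor: 1.35700. Real growth factor = 1.35700 / 1.30431 ≈ 1.04040.
Annualized: 1.04040^(1/5) − 1 ≈ 0.00795.

0.80%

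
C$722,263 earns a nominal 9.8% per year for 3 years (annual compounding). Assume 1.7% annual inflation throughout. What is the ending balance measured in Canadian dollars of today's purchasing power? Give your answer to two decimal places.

Nominal value at maturity: C$722,263 × (1 + 9.8%)^3 ≈ C$956,097.95.
Price-level factor over 3 years: (1 + 1.7%)^3 = 1.051871913.
The maturity value deflated by that factor is the answer in today's purchasing power.

C$908,949.03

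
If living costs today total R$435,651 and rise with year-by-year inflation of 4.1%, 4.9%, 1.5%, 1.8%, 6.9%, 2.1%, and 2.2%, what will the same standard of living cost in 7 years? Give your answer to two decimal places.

R$548,318.75

Cumulative price-level factor: 1.041 × 1.049 × 1.015 × 1.018 × 1.069 × 1.021 × 1.022 ≈ 1.2586192826.
The nominal amount required is R$435,651 scaled up by that factor.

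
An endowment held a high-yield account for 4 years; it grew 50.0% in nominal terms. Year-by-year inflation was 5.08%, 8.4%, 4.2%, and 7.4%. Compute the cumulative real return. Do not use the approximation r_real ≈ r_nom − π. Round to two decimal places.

Cumulative inflation factor: 1.0508 × 1.084 × 1.042 × 1.074 ≈ 1.27474.
Nominal growth factor: 1.50000. Real growth factor = 1.50000 / 1.27474 ≈ 1.17671.
Total real return ≈ 17.6711%.

17.67%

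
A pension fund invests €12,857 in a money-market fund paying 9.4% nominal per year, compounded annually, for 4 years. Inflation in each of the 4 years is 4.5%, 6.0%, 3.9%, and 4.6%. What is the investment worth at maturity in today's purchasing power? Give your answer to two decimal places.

Nominal value at maturity: €12,857 × (1 + 9.4%)^4 ≈ €18,416.58.
Price-level factor over 4 years: 1.045 × 1.060 × 1.039 × 1.046 = 1.2038417138.
Dividing the nominal maturity value by the price-level factor gives the value in today's money.

€15,298.17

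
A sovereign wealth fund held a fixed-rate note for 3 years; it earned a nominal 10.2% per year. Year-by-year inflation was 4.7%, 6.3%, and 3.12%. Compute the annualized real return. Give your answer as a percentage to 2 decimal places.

Cumulative inflation factor: 1.047 × 1.063 × 1.0312 ≈ 1.14769.
Nominal growth factor: 1.33827. Real growth factor = 1.33827 / 1.14769 ≈ 1.16606.
Annualized: 1.16606^(1/3) − 1 ≈ 0.05254.

5.25%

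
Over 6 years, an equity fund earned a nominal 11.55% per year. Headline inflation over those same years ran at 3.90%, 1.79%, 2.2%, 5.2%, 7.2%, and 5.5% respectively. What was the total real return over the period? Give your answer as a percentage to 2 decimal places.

Cumulative inflation factor: 1.0390 × 1.0179 × 1.022 × 1.052 × 1.072 × 1.055 ≈ 1.28598.
Nominal growth factor: 1.92671. Real growth factor = 1.92671 / 1.28598 ≈ 1.49825.
Total real return ≈ 49.8245%.

49.82%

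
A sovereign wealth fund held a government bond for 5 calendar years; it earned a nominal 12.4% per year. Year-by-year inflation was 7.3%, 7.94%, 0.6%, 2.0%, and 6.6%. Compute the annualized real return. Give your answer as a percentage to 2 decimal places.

Cumulative inflation factor: 1.073 × 1.0794 × 1.006 × 1.020 × 1.066 ≈ 1.26689.
Nominal growth factor: 1.79404. Real growth factor = 1.79404 / 1.26689 ≈ 1.41610.
Annualized: 1.41610^(1/5) − 1 ≈ 0.07206.

7.21%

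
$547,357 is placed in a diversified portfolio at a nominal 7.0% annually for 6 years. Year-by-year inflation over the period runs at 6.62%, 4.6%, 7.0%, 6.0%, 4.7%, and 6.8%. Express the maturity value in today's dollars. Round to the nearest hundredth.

$580,758.27

Nominal value at maturity: $547,357 × (1 + 7.0%)^6 ≈ $821,435.26.
Price-level factor over 6 years: 1.0662 × 1.046 × 1.070 × 1.060 × 1.047 × 1.068 ≈ 1.4144185389.
The maturity value deflated by that factor is the answer in today's purchasing power.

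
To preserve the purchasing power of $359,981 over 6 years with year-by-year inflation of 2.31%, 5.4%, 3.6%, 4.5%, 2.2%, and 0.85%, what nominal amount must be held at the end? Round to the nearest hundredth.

$433,152.79

Cumulative price-level factor: 1.0231 × 1.054 × 1.036 × 1.045 × 1.022 × 1.0085 ≈ 1.2032657077.
Multiplying $359,981 by the price-level factor gives the future nominal sum.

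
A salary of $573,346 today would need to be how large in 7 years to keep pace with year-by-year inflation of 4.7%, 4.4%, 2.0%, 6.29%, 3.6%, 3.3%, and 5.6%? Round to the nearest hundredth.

Cumulative price-level factor: 1.047 × 1.044 × 1.020 × 1.0629 × 1.036 × 1.033 × 1.056 ≈ 1.3392564735.
Multiplying $573,346 by the price-level factor gives the future nominal sum.

$767,857.34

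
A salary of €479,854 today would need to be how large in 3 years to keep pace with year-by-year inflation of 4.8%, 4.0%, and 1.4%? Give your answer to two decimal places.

€530,324.51

Cumulative price-level factor: 1.048 × 1.040 × 1.014 = 1.10517888.
Multiplying €479,854 by the price-level factor gives the future nominal sum.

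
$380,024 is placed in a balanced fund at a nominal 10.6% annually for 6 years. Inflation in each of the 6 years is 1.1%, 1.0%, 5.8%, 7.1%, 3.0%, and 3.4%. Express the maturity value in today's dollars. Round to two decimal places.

Nominal value at maturity: $380,024 × (1 + 10.6%)^6 ≈ $695,571.51.
Price-level factor over 6 years: 1.011 × 1.010 × 1.058 × 1.071 × 1.030 × 1.034 ≈ 1.2322687396.
The maturity value deflated by that factor is the answer in today's purchasing power.

$564,464.14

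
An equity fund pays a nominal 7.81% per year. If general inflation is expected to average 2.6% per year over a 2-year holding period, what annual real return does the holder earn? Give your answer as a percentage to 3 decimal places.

5.078%

With constant rates the annual real return is the same each year: (1+7.81%)/(1+2.6%) − 1 = 0.05078.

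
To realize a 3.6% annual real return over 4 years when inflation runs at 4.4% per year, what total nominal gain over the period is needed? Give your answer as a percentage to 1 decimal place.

Required annual nominal rate: (1+3.6%)(1+4.4%) − 1 = 8.1584%.
Cumulative over 4 years: (1 + 0.081584)^4 − 1 ≈ 0.36849.

36.8%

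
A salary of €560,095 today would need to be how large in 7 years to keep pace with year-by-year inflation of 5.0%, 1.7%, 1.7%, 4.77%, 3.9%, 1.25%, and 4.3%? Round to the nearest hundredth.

€699,237.53

Cumulative price-level factor: 1.050 × 1.017 × 1.017 × 1.0477 × 1.039 × 1.0125 × 1.043 ≈ 1.2484266666.
The nominal amount required is €560,095 scaled up by that factor.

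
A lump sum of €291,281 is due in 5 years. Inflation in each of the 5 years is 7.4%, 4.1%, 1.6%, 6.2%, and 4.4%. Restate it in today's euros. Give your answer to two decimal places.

€231,280.18

Price-level factor over 5 years: 1.074 × 1.041 × 1.016 × 1.062 × 1.044 ≈ 1.2594291304.
Purchasing power today: €291,281 divided by that factor.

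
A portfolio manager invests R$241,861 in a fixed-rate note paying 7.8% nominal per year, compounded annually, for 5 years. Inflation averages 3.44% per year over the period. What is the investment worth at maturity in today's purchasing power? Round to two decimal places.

Nominal value at maturity: R$241,861 × (1 + 7.8%)^5 ≈ R$352,094.83.
Price-level factor over 5 years: (1 + 3.44%)^5 ≈ 1.1842477257.
The maturity value deflated by that factor is the answer in today's purchasing power.

R$297,315.18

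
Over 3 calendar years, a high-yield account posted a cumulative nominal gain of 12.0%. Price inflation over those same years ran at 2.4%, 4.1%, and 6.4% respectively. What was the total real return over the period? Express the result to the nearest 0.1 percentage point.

-1.3%

Cumulative inflation factor: 1.024 × 1.041 × 1.064 ≈ 1.13421.
Nominal growth factor: 1.12000. Real growth factor = 1.12000 / 1.13421 ≈ 0.98747.
Total real return ≈ -1.2526%.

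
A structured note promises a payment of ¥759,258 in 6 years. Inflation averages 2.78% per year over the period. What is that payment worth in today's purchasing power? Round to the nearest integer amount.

¥644,077

Price-level factor over 6 years: (1 + 2.78%)^6 ≈ 1.1788313584.
Purchasing power today: ¥759,258 divided by that factor.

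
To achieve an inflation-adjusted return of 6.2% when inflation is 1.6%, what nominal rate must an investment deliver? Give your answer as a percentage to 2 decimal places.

7.90%

By the Fisher equation, 1 + r_nom = (1 + 6.2%)(1 + 1.6%) = 1.062 × 1.016 = 1.078992.
So r_nom = 7.8992%.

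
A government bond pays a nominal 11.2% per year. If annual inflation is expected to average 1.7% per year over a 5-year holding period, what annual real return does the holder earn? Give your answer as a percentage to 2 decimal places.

9.34%

With constant rates the annual real return is the same each year: (1+11.2%)/(1+1.7%) − 1 = 0.09341.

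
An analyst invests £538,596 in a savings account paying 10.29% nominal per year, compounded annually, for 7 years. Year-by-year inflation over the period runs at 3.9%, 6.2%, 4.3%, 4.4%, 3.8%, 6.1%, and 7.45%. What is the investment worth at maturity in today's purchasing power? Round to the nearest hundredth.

£751,920.72

Nominal value at maturity: £538,596 × (1 + 10.29%)^7 ≈ £1,069,094.46.
Price-level factor over 7 years: 1.039 × 1.062 × 1.043 × 1.044 × 1.038 × 1.061 × 1.0745 ≈ 1.4218180675.
The maturity value deflated by that factor is the answer in today's purchasing power.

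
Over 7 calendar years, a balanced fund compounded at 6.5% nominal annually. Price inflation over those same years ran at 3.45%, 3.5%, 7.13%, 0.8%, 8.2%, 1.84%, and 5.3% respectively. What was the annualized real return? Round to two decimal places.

2.12%

Cumulative inflation factor: 1.0345 × 1.035 × 1.0713 × 1.008 × 1.082 × 1.0184 × 1.053 ≈ 1.34158.
Nominal growth factor: 1.55399. Real growth factor = 1.55399 / 1.34158 ≈ 1.15833.
Annualized: 1.15833^(1/7) − 1 ≈ 0.02122.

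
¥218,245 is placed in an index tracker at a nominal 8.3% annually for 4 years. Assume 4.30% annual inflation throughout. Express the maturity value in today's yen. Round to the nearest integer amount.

Nominal value at maturity: ¥218,245 × (1 + 8.3%)^4 ≈ ¥300,233.
Price-level factor over 4 years: (1 + 4.30%)^4 ≈ 1.1834154468.
The maturity value deflated by that factor is the answer in today's purchasing power.

¥253,700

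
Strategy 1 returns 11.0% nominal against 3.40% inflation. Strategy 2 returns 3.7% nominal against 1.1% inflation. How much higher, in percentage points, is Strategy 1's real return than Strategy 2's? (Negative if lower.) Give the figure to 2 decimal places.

4.78

Strategy 1 real return: 1.110/1.0340 − 1 = 7.350%.
Strategy 2 real return: 1.037/1.011 − 1 = 2.572%.
Difference: 7.350 − 2.572 = 4.778 pp.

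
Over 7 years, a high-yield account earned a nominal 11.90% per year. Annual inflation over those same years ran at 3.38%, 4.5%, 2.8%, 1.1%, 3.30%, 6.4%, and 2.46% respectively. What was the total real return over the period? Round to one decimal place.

73.7%

Cumulative inflation factor: 1.0338 × 1.045 × 1.028 × 1.011 × 1.0330 × 1.064 × 1.0246 ≈ 1.26443.
Nominal growth factor: 2.19690. Real growth factor = 2.19690 / 1.26443 ≈ 1.73747.
Total real return ≈ 73.7470%.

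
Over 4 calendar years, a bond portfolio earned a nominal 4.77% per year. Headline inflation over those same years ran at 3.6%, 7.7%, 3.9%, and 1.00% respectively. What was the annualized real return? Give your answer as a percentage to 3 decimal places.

Cumulative inflation factor: 1.036 × 1.077 × 1.039 × 1.0100 ≈ 1.17088.
Nominal growth factor: 1.20489. Real growth factor = 1.20489 / 1.17088 ≈ 1.02905.
Annualized: 1.02905^(1/4) − 1 ≈ 0.00718.

0.718%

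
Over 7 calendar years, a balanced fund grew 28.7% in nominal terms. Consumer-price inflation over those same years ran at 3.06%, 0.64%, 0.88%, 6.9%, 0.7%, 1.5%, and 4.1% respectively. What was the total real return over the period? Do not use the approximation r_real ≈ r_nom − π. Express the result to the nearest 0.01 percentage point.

Cumulative inflation factor: 1.0306 × 1.0064 × 1.0088 × 1.069 × 1.007 × 1.015 × 1.041 ≈ 1.19012.
Nominal growth factor: 1.28700. Real growth factor = 1.28700 / 1.19012 ≈ 1.08141.
Total real return ≈ 8.1406%.

8.14%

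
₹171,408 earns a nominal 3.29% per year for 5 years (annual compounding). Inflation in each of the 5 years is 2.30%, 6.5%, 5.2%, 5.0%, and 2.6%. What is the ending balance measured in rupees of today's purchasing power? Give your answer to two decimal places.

Nominal value at maturity: ₹171,408 × (1 + 3.29%)^5 ≈ ₹201,522.00.
Price-level factor over 5 years: 1.0230 × 1.065 × 1.052 × 1.050 × 1.026 ≈ 1.2347460376.
Dividing the nominal maturity value by the price-level factor gives the value in today's money.

₹163,209.27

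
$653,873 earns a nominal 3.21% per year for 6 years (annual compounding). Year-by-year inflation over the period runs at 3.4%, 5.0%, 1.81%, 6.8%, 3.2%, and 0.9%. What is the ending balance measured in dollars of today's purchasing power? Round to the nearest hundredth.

Nominal value at maturity: $653,873 × (1 + 3.21%)^6 ≈ $790,358.40.
Price-level factor over 6 years: 1.034 × 1.050 × 1.0181 × 1.068 × 1.032 × 1.009 ≈ 1.2292561549.
The maturity value deflated by that factor is the answer in today's purchasing power.

$642,956.63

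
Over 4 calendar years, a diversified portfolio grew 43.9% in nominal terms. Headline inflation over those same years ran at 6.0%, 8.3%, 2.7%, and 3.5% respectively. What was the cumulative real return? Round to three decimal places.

17.928%

Cumulative inflation factor: 1.060 × 1.083 × 1.027 × 1.035 ≈ 1.22024.
Nominal growth factor: 1.43900. Real growth factor = 1.43900 / 1.22024 ≈ 1.17928.
Total real return ≈ 17.9277%.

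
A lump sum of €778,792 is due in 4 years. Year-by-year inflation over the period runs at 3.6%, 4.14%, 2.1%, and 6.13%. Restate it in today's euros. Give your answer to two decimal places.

€666,162.60

Price-level factor over 4 years: 1.036 × 1.0414 × 1.021 × 1.0613 ≈ 1.1690719355.
Purchasing power today: €778,792 divided by that factor.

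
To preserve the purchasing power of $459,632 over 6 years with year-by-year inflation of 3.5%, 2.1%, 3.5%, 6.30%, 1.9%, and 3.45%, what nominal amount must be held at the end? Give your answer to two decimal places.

$563,319.31

Cumulative price-level factor: 1.035 × 1.021 × 1.035 × 1.0630 × 1.019 × 1.0345 ≈ 1.2255876759.
The nominal amount required is $459,632 scaled up by that factor.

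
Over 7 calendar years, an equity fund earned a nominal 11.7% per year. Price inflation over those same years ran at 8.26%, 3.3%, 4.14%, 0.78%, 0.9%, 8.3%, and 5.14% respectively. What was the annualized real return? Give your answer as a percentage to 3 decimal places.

7.029%

Cumulative inflation factor: 1.0826 × 1.033 × 1.0414 × 1.0078 × 1.009 × 1.083 × 1.0514 ≈ 1.34849.
Nominal growth factor: 2.16956. Real growth factor = 2.16956 / 1.34849 ≈ 1.60888.
Annualized: 1.60888^(1/7) − 1 ≈ 0.07029.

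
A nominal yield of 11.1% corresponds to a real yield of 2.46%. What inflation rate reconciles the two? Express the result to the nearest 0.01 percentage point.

From (1+r_nom) = (1+r_real)(1+π), we get 1+π = (1 + 11.1%)/(1 + 2.46%) = 1.111/1.0246 ≈ 1.08433.
So π ≈ 8.4326%.

8.43%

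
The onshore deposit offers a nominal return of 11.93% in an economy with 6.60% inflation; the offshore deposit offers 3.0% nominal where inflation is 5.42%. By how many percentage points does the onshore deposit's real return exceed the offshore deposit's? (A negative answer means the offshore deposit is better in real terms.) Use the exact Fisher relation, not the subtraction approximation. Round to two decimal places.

The onshore deposit real return: 1.1193/1.0660 − 1 = 5.000%.
The offshore deposit real return: 1.030/1.0542 − 1 = -2.296%.
Difference: 5.000 − (-2.296) = 7.296 pp.

7.30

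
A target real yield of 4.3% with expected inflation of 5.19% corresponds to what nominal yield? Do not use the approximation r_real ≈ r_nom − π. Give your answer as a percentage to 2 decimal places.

By the Fisher equation, 1 + r_nom = (1 + 4.3%)(1 + 5.19%) = 1.043 × 1.0519 = 1.0971317.
So r_nom = 9.71317%.

9.71%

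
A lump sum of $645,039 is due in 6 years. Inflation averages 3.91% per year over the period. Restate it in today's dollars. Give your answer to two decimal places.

$512,438.68

Price-level factor over 6 years: (1 + 3.91%)^6 ≈ 1.2587632902.
Purchasing power today: $645,039 divided by that factor.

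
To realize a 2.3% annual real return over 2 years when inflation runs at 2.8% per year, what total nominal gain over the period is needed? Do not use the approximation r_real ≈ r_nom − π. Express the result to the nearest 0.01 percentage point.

Required annual nominal rate: (1+2.3%)(1+2.8%) − 1 = 5.1644%.
Cumulative over 2 years: (1 + 0.051644)^2 − 1 ≈ 0.10596.

10.60%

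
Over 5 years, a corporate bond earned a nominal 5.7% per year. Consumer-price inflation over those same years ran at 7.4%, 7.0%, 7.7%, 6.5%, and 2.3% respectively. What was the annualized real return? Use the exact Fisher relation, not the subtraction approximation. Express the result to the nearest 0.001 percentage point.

-0.434%

Cumulative inflation factor: 1.074 × 1.070 × 1.077 × 1.065 × 1.023 ≈ 1.34843.
Nominal growth factor: 1.31940. Real growth factor = 1.31940 / 1.34843 ≈ 0.97847.
Annualized: 0.97847^(1/5) − 1 ≈ -0.00434.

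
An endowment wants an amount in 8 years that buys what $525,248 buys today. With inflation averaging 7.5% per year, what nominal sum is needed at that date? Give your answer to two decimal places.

Cumulative price-level factor: (1+7.5%)^8 ≈ 1.7834778256.
Multiplying $525,248 by the price-level factor gives the future nominal sum.

$936,768.16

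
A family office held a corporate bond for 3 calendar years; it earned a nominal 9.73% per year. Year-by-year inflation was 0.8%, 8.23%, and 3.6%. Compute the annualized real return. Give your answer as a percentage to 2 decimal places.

5.34%

Cumulative inflation factor: 1.008 × 1.0823 × 1.036 ≈ 1.13023.
Nominal growth factor: 1.32122. Real growth factor = 1.32122 / 1.13023 ≈ 1.16898.
Annualized: 1.16898^(1/3) − 1 ≈ 0.05342.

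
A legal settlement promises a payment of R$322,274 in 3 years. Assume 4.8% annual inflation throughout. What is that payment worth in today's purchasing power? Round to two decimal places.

Price-level factor over 3 years: (1 + 4.8%)^3 = 1.151022592.
Purchasing power today: R$322,274 divided by that factor.

R$279,989.29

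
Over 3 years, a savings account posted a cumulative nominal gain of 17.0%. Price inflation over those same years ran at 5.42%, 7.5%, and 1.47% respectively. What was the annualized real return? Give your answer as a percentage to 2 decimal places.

0.58%

Cumulative inflation factor: 1.0542 × 1.075 × 1.0147 ≈ 1.14992.
Nominal growth factor: 1.17000. Real growth factor = 1.17000 / 1.14992 ≈ 1.01746.
Annualized: 1.01746^(1/3) − 1 ≈ 0.00579.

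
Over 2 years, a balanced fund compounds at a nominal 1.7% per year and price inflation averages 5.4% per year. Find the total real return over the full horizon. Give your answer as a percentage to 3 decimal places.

-6.898%

The annual real rate is (1+1.7%)/(1+5.4%) − 1 = -3.5104%.
Compounded over 2 years: (1 + -0.035104)^2 − 1 ≈ -0.06898.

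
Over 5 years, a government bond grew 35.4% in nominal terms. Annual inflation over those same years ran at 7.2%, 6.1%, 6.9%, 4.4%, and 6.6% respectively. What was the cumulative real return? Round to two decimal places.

Cumulative inflation factor: 1.072 × 1.061 × 1.069 × 1.044 × 1.066 ≈ 1.35315.
Nominal growth factor: 1.35400. Real growth factor = 1.35400 / 1.35315 ≈ 1.00063.
Total real return ≈ 0.0629%.

0.06%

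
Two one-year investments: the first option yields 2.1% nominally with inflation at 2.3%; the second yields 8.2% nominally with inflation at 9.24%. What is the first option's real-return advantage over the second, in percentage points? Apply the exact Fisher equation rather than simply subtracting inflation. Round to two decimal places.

The first option real return: 1.021/1.023 − 1 = -0.196%.
The second real return: 1.082/1.0924 − 1 = -0.952%.
Difference: -0.196 − (-0.952) = 0.756 pp.

0.76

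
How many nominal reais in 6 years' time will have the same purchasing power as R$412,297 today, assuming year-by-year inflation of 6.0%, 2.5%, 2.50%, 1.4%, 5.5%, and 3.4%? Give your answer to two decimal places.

R$507,895.92

Cumulative price-level factor: 1.060 × 1.025 × 1.0250 × 1.014 × 1.055 × 1.034 ≈ 1.2318690655.
The nominal amount required is R$412,297 scaled up by that factor.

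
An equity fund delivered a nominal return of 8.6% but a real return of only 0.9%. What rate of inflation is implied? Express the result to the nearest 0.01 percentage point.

From (1+r_nom) = (1+r_real)(1+π), we get 1+π = (1 + 8.6%)/(1 + 0.9%) = 1.086/1.009 ≈ 1.07631.
So π ≈ 7.6313%.

7.63%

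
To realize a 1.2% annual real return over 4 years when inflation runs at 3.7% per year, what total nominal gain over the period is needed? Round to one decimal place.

21.3%

Required annual nominal rate: (1+1.2%)(1+3.7%) − 1 = 4.9444%.
Cumulative over 4 years: (1 + 0.049444)^4 − 1 ≈ 0.21293.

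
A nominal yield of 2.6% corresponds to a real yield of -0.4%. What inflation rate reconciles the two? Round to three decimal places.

3.012%

From (1+r_nom) = (1+r_real)(1+π), we get 1+π = (1 + 2.6%)/(1 − 0.4%) = 1.026/0.996 ≈ 1.03012.
So π ≈ 3.0120%.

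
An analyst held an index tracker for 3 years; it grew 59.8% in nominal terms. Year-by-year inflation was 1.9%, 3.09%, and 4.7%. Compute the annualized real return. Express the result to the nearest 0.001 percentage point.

13.261%

Cumulative inflation factor: 1.019 × 1.0309 × 1.047 ≈ 1.09986.
Nominal growth factor: 1.59800. Real growth factor = 1.59800 / 1.09986 ≈ 1.45291.
Annualized: 1.45291^(1/3) − 1 ≈ 0.13261.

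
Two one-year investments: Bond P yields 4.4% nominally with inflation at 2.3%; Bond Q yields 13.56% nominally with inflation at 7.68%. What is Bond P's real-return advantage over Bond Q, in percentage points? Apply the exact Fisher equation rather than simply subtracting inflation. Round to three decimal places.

-3.408

Bond P real return: 1.044/1.023 − 1 = 2.0528%.
Bond Q real return: 1.1356/1.0768 − 1 = 5.4606%.
Difference: 2.0528 − 5.4606 = -3.4078 pp.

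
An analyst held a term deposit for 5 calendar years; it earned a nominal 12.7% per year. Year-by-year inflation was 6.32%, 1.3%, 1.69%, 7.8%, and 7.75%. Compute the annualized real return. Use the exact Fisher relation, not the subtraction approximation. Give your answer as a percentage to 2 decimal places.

7.40%

Cumulative inflation factor: 1.0632 × 1.013 × 1.0169 × 1.078 × 1.0775 ≈ 1.27215.
Nominal growth factor: 1.81811. Real growth factor = 1.81811 / 1.27215 ≈ 1.42916.
Annualized: 1.42916^(1/5) − 1 ≈ 0.07403.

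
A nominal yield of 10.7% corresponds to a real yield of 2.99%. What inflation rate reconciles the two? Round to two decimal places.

From (1+r_nom) = (1+r_real)(1+π), we get 1+π = (1 + 10.7%)/(1 + 2.99%) = 1.107/1.0299 ≈ 1.07486.
So π ≈ 7.4862%.

7.49%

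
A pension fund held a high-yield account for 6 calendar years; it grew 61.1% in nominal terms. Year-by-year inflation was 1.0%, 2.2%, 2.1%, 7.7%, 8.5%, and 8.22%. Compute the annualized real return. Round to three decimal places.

Cumulative inflation factor: 1.010 × 1.022 × 1.021 × 1.077 × 1.085 × 1.0822 ≈ 1.33276.
Nominal growth factor: 1.61100. Real growth factor = 1.61100 / 1.33276 ≈ 1.20877.
Annualized: 1.20877^(1/6) − 1 ≈ 0.03211.

3.211%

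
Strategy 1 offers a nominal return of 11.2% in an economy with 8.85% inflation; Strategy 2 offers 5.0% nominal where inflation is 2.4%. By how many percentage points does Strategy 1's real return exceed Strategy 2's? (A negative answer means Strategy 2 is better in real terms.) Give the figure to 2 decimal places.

-0.38

Strategy 1 real return: 1.112/1.0885 − 1 = 2.159%.
Strategy 2 real return: 1.050/1.024 − 1 = 2.539%.
Difference: 2.159 − 2.539 = -0.380 pp.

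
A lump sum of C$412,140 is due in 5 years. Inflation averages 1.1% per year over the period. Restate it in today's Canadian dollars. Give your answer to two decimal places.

C$390,201.55

Price-level factor over 5 years: (1 + 1.1%)^5 ≈ 1.0562233834.
Purchasing power today: C$412,140 divided by that factor.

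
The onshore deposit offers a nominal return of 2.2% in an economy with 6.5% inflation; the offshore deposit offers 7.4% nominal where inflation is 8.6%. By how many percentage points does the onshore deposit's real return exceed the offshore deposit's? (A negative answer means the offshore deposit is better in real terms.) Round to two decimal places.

-2.93

The onshore deposit real return: 1.022/1.065 − 1 = -4.038%.
The offshore deposit real return: 1.074/1.086 − 1 = -1.105%.
Difference: -4.038 − (-1.105) = -2.933 pp.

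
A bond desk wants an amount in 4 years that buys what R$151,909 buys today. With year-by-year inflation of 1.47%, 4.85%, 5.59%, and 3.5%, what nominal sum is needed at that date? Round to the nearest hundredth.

R$176,625.23

Cumulative price-level factor: 1.0147 × 1.0485 × 1.0559 × 1.035 ≈ 1.1627041828.
Multiplying R$151,909 by the price-level factor gives the future nominal sum.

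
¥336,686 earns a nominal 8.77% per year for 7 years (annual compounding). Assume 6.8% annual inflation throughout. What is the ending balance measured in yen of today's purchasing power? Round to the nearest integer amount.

¥382,640

Nominal value at maturity: ¥336,686 × (1 + 8.77%)^7 ≈ ¥606,442.
Price-level factor over 7 years: (1 + 6.8%)^7 ≈ 1.5848886996.
The maturity value deflated by that factor is the answer in today's purchasing power.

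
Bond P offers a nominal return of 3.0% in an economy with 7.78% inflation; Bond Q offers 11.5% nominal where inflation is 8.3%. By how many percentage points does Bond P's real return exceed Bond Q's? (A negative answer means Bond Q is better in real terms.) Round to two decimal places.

Bond P real return: 1.030/1.0778 − 1 = -4.435%.
Bond Q real return: 1.115/1.083 − 1 = 2.955%.
Difference: -4.435 − 2.955 = -7.390 pp.

-7.39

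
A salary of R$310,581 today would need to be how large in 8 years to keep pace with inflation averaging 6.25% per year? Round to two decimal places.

Cumulative price-level factor: (1+6.25%)^8 ≈ 1.6241700950.
Multiplying R$310,581 by the price-level factor gives the future nominal sum.

R$504,436.37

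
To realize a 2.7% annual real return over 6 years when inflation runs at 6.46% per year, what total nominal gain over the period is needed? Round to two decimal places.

70.82%

Required annual nominal rate: (1+2.7%)(1+6.46%) − 1 = 9.33442%.
Cumulative over 6 years: (1 + 0.0933442)^6 − 1 ≈ 0.70821.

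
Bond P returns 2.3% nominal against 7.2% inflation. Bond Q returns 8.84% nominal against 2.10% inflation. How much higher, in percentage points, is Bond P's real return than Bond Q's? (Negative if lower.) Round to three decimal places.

Bond P real return: 1.023/1.072 − 1 = -4.5709%.
Bond Q real return: 1.0884/1.0210 − 1 = 6.6014%.
Difference: -4.5709 − 6.6014 = -11.1723 pp.

-11.172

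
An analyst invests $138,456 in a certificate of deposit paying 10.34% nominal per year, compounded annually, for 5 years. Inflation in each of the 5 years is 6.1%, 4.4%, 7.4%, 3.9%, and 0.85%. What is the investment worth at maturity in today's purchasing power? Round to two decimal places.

$181,662.41

Nominal value at maturity: $138,456 × (1 + 10.34%)^5 ≈ $226,452.27.
Price-level factor over 5 years: 1.061 × 1.044 × 1.074 × 1.039 × 1.0085 ≈ 1.2465554851.
The maturity value deflated by that factor is the answer in today's purchasing power.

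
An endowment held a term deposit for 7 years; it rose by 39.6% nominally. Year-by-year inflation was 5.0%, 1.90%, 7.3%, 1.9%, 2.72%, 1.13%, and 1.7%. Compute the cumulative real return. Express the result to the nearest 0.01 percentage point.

12.95%

Cumulative inflation factor: 1.050 × 1.0190 × 1.073 × 1.019 × 1.0272 × 1.0113 × 1.017 ≈ 1.23593.
Nominal growth factor: 1.39600. Real growth factor = 1.39600 / 1.23593 ≈ 1.12952.
Total real return ≈ 12.9515%.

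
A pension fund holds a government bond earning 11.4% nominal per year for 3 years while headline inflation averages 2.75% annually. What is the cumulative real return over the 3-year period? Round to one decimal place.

The annual real rate is (1+11.4%)/(1+2.75%) − 1 = 8.4185%.
Compounded over 3 years: (1 + 0.084185)^3 − 1 ≈ 0.27441.

27.4%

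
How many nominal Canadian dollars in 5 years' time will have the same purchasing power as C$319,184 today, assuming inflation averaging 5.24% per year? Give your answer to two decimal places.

Cumulative price-level factor: (1+5.24%)^5 ≈ 1.2909344693.
Multiplying C$319,184 by the price-level factor gives the future nominal sum.

C$412,045.63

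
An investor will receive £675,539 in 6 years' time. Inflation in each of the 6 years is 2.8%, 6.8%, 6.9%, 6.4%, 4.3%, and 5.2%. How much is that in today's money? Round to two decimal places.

£493,022.43

Price-level factor over 6 years: 1.028 × 1.068 × 1.069 × 1.064 × 1.043 × 1.052 ≈ 1.3701993235.
Purchasing power today: £675,539 divided by that factor.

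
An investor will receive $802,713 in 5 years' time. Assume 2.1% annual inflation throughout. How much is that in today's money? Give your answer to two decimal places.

Price-level factor over 5 years: (1 + 2.1%)^5 ≈ 1.1095035865.
Purchasing power today: $802,713 divided by that factor.

$723,488.42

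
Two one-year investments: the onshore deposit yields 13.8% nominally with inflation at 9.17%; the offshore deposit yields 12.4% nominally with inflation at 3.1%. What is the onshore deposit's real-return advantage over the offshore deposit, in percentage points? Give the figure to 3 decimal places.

-4.779

The onshore deposit real return: 1.138/1.0917 − 1 = 4.2411%.
The offshore deposit real return: 1.124/1.031 − 1 = 9.0204%.
Difference: 4.2411 − 9.0204 = -4.7793 pp.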